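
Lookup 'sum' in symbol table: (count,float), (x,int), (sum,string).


Lookup 'sum' → type string


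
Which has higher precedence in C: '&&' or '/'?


'/' is multiplicative (level 10); '&&' is logical AND (level 2)
Higher level binds tighter
'/' has higher precedence than '&&'


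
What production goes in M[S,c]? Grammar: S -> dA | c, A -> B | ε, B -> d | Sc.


For [S, c]: 'c' ∈ FIRST(c)
Entry: S -> c


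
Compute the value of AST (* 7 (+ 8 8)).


Evaluate inner: (+ 8 8) = 16
Evaluate root: (* 7 16) = 112
Result: 112


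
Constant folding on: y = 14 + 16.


14 + 16 = 30 at compile time
Optimized: y = 30


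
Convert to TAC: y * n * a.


Break into single-operator statements:
t1 = y * n
t2 = t1 * a


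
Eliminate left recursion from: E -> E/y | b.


Left-recursive alternatives: E/y; non-recursive: b
Introduce E': E -> bE', E' -> /yE' | ε


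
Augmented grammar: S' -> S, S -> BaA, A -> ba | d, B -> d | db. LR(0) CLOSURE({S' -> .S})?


Start: S' -> .S
For each item with dot before a nonterminal B, add B -> .γ for every B-production
Closure: [S' -> .S, S -> .BaA, B -> .d, B -> .db]


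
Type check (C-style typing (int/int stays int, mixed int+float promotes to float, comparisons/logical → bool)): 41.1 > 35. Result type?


Operand types: float > int
Rule: comparison yields bool
Result type: bool


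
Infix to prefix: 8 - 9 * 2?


'*' binds tighter: tree is (- 8 (* 9 2))
Prefix: - 8 * 9 2


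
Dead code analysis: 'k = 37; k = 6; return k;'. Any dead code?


first assignment to k is overwritten before any read
Dead: 'k = 37'


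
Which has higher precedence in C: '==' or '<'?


'<' is relational (level 7); '==' is equality (level 6)
Higher level binds tighter
'<' has higher precedence than '=='


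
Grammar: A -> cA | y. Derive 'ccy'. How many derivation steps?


Derivation: A => cA => ccA => ccy
Steps: 3


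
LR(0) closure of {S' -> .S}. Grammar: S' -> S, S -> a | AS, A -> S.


Start: S' -> .S
For each item with dot before a nonterminal B, add B -> .γ for every B-production
Closure: [S' -> .S, S -> .a, S -> .AS, A -> .S]


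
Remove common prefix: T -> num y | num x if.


Common prefix: 'num'
Factored: T -> num T', T' -> y | x if


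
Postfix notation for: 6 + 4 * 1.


* has higher precedence, evaluate 4*1 first
Postfix: 6 4 1 * +


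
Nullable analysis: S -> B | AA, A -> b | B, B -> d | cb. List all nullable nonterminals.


A nonterminal is nullable iff some alternative derives ε (directly, or every symbol in it is nullable)
Nullable: {}


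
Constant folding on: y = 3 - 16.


3 - 16 = -13 at compile time
Optimized: y = -13


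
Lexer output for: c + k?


Scan left to right, longest-match per lexeme
Tokens: ID(c), OP(+), ID(k)


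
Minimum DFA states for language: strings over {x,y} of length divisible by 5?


Track length mod 5: states 0..4, accept at 0
Minimal DFA: 5 states


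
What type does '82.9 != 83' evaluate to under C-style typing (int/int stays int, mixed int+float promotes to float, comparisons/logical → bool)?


Operand types: float != int
Rule: comparison yields bool
Result type: bool


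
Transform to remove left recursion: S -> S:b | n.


Left-recursive alternatives: S:b; non-recursive: n
Introduce S': S -> nS', S' -> :bS' | ε


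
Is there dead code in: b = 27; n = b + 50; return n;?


b is read by n's definition; n is returned
No dead code


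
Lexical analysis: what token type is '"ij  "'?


Pattern: double-quoted sequence
Type: STRING_LITERAL


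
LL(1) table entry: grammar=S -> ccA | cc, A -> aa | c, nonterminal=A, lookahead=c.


For [A, c]: 'c' ∈ FIRST(c)
Entry: A -> c


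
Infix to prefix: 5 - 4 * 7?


'*' binds tighter: tree is (- 5 (* 4 7))
Prefix: - 5 * 4 7


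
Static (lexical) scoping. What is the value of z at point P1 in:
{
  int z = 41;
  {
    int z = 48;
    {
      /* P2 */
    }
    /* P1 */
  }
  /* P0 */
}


z declared in the same block as P1
z = 48


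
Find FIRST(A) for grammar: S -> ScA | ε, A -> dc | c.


Per alternative of A: FIRST(dc) = {d}; FIRST(c) = {c}
FIRST(A) = {c, d}


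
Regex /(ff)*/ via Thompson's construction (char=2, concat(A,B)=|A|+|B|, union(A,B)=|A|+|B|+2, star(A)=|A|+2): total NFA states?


Syntax tree has 2 char leaf(s), 0 union(s), 1 star(s)
chars contribute 2×2 = 4; each union adds +2; each star adds +2
Total: 4 + 0 + 2 = 6 states


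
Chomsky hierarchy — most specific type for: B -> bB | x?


Right-linear: every RHS is a terminal or a terminal followed by one nonterminal
Classification: Type 3 (Regular)


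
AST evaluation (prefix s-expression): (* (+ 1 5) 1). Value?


Evaluate inner: (+ 1 5) = 6
Evaluate root: (* 6 1) = 6
Result: 6


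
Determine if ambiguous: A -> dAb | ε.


balanced d^n…b^n: each string has a unique parse
Unambiguous


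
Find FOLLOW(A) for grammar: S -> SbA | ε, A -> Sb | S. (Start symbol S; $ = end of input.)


$ ∈ FOLLOW(S). For each A -> αBβ: add FIRST(β)\{ε} to FOLLOW(B); if β nullable, add FOLLOW(A).
FOLLOW(A) = {$, b}


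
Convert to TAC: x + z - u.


Break into single-operator statements:
t1 = x + z
t2 = t1 - u


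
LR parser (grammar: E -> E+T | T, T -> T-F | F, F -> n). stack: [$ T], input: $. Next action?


lookahead ∉ {-} so T won't extend; reduce E -> T
Action: reduce (E -> T)


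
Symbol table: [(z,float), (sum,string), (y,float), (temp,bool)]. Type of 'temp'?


Lookup 'temp' → type bool


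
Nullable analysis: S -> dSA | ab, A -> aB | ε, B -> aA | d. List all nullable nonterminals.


A nonterminal is nullable iff some alternative derives ε (directly, or every symbol in it is nullable)
Nullable: {A}


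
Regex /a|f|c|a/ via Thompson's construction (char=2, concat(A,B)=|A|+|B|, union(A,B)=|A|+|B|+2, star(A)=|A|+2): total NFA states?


Syntax tree has 4 char leaf(s), 3 union(s), 0 star(s)
chars contribute 4×2 = 8; each union adds +2; each star adds +2
Total: 8 + 6 + 0 = 14 states


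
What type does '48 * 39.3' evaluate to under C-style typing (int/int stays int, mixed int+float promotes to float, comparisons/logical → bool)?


Operand types: int * float
Rule: mixed int/float promotes to float; int/int stays int
Result type: float


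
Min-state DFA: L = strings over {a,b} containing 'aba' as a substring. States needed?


KMP-style automaton: 3 progress states + 1 absorbing accept = 4
Minimal DFA: 4 states


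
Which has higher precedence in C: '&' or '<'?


'<' is relational (level 7); '&' is bitwise AND (level 5)
Higher level binds tighter
'<' has higher precedence than '&'


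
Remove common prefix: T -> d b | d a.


Common prefix: 'd'
Factored: T -> d T', T' -> b | a


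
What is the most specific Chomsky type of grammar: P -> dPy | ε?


Single nonterminal LHS, but d^n y^n is not regular
Classification: Type 2 (Context-Free)


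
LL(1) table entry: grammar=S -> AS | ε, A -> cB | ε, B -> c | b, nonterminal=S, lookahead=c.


For [S, c]: 'c' ∈ FIRST(AS)
Entry: S -> AS


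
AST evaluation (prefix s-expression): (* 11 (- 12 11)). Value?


Evaluate inner: (- 12 11) = 1
Evaluate root: (* 11 1) = 11
Result: 11


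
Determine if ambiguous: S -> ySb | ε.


balanced y^n…b^n: each string has a unique parse
Unambiguous


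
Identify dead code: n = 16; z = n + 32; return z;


n is read by z's definition; z is returned
No dead code


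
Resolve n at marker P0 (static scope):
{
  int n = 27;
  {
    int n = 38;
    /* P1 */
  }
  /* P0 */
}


n declared in the same block as P0
n = 27


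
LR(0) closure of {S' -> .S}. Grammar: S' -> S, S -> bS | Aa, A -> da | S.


Start: S' -> .S
For each item with dot before a nonterminal B, add B -> .γ for every B-production
Closure: [S' -> .S, S -> .bS, S -> .Aa, A -> .da, A -> .S]


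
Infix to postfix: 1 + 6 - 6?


Left to right (same or higher precedence on left)
Postfix: 1 6 + 6 -


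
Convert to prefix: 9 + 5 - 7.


left-to-right (same/higher precedence on left): tree is (- (+ 9 5) 7)
Prefix: - + 9 5 7


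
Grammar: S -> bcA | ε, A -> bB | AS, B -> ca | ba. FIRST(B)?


Per alternative of B: FIRST(ca) = {c}; FIRST(ba) = {b}
FIRST(B) = {b, c}


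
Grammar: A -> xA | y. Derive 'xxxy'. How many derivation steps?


Derivation: A => xA => xxA => xxxA => xxxy
Steps: 4


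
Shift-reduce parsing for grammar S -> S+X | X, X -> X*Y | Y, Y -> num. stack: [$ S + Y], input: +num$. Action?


'Y' (not preceded by X*) is the handle for X -> Y
Action: reduce (X -> Y)


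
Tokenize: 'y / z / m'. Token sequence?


Scan left to right, longest-match per lexeme
Tokens: ID(y), OP(/), ID(z), OP(/), ID(m)


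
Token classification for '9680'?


Pattern: digits only
Type: INTEGER_LITERAL


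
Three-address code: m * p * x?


Break into single-operator statements:
t1 = m * p
t2 = t1 * x


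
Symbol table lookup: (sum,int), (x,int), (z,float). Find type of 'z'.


Lookup 'z' → type float


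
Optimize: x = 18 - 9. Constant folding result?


18 - 9 = 9 at compile time
Optimized: x = 9


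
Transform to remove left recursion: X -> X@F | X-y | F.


Left-recursive alternatives: X@F, X-y; non-recursive: F
Introduce X': X -> FX', X' -> @FX' | -yX' | ε


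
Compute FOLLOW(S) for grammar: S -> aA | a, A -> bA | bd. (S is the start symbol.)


$ ∈ FOLLOW(S). For each A -> αBβ: add FIRST(β)\{ε} to FOLLOW(B); if β nullable, add FOLLOW(A).
FOLLOW(S) = {$}


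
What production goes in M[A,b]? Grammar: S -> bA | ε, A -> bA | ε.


For [A, b]: 'b' ∈ FIRST(bA)
Entry: A -> bA


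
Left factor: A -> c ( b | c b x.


Common prefix: 'c'
Factored: A -> c A', A' -> ( b | b x


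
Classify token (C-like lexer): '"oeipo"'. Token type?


Pattern: double-quoted sequence
Type: STRING_LITERAL


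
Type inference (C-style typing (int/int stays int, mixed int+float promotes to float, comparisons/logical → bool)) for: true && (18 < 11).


Operand types: bool && bool
Rule: logical operators take bool operands and yield bool
Result type: bool


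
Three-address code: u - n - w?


Break into single-operator statements:
t1 = u - n
t2 = t1 - w


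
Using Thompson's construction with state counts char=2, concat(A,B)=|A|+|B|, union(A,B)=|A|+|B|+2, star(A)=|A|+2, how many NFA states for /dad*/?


Syntax tree has 3 char leaf(s), 0 union(s), 1 star(s)
chars contribute 3×2 = 6; each union adds +2; each star adds +2
Total: 6 + 0 + 2 = 8 states


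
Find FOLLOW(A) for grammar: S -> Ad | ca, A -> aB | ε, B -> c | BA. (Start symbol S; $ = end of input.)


$ ∈ FOLLOW(S). For each A -> αBβ: add FIRST(β)\{ε} to FOLLOW(B); if β nullable, add FOLLOW(A).
FOLLOW(A) = {a, d}


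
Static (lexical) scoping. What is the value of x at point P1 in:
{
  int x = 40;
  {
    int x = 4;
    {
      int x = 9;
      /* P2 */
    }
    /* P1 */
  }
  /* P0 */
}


x declared in the same block as P1
x = 4


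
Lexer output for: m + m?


Scan left to right, longest-match per lexeme
Tokens: ID(m), OP(+), ID(m)


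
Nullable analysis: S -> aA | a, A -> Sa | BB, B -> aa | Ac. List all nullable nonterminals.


A nonterminal is nullable iff some alternative derives ε (directly, or every symbol in it is nullable)
Nullable: {}


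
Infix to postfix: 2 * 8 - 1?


Left to right (same or higher precedence on left)
Postfix: 2 8 * 1 -


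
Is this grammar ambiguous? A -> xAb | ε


balanced x^n…b^n: each string has a unique parse
Unambiguous


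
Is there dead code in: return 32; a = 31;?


statement follows a return and is unreachable
Dead: 'a = 31'


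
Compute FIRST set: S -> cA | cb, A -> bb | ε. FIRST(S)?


Per alternative of S: FIRST(cA) = {c}; FIRST(cb) = {c}
FIRST(S) = {c}


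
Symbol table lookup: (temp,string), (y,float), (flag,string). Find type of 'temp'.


Lookup 'temp' → type string


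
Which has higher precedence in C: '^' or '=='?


'==' is equality (level 6); '^' is bitwise XOR (level 4)
Higher level binds tighter
'==' has higher precedence than '^'


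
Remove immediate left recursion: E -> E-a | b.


Left-recursive alternatives: E-a; non-recursive: b
Introduce E': E -> bE', E' -> -aE' | ε


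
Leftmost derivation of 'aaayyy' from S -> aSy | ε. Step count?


Derivation: S => aSy => aaSyy => aaaSyyy => aaayyy
Steps: 4


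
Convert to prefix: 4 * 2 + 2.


left-to-right (same/higher precedence on left): tree is (+ (* 4 2) 2)
Prefix: + * 4 2 2


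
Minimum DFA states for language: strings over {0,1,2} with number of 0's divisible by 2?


Track (count of 0) mod 2: states 0..1, accept at 0
Minimal DFA: 2 states


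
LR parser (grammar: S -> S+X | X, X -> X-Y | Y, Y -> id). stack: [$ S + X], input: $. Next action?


handle 'S+X' on top; lookahead ∈ FOLLOW(S) = {+, $}
Action: reduce (S -> S+X)


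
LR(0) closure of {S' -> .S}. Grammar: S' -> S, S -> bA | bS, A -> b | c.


Start: S' -> .S
For each item with dot before a nonterminal B, add B -> .γ for every B-production
Closure: [S' -> .S, S -> .bA, S -> .bS]


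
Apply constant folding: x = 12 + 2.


12 + 2 = 14 at compile time
Optimized: x = 14


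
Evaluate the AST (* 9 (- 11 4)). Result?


Evaluate inner: (- 11 4) = 7
Evaluate root: (* 9 7) = 63
Result: 63


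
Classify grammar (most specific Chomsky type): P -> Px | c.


Left-linear: every RHS is a terminal or one nonterminal followed by a terminal
Classification: Type 3 (Regular)


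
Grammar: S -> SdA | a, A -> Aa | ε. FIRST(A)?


Per alternative of A: FIRST(Aa) = {a}; FIRST(ε) = {ε}
FIRST(A) = {a, ε}


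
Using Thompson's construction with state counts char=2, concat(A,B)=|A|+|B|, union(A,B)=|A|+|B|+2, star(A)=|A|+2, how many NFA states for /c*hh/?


Syntax tree has 3 char leaf(s), 0 union(s), 1 star(s)
chars contribute 3×2 = 6; each union adds +2; each star adds +2
Total: 6 + 0 + 2 = 8 states


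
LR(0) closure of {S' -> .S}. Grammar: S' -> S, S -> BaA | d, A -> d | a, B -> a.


Start: S' -> .S
For each item with dot before a nonterminal B, add B -> .γ for every B-production
Closure: [S' -> .S, S -> .BaA, S -> .d, B -> .a]


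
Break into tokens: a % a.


Scan left to right, longest-match per lexeme
Tokens: ID(a), OP(%), ID(a)


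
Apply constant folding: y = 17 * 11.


17 * 11 = 187 at compile time
Optimized: y = 187


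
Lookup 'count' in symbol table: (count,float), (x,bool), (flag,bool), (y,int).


Lookup 'count' → type float


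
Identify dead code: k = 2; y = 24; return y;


k is assigned but never read
Dead: 'k = 2'


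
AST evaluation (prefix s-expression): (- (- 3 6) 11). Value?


Evaluate inner: (- 3 6) = -3
Evaluate root: (- -3 11) = -14
Result: -14


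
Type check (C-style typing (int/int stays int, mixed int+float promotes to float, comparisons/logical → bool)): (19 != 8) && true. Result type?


Operand types: bool && bool
Rule: logical operators take bool operands and yield bool
Result type: bool


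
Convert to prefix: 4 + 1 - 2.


left-to-right (same/higher precedence on left): tree is (- (+ 4 1) 2)
Prefix: - + 4 1 2


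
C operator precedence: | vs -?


'-' is additive (level 9); '|' is bitwise OR (level 3)
Higher level binds tighter
'-' has higher precedence than '|'


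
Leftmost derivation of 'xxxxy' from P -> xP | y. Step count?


Derivation: P => xP => xxP => xxxP => xxxxP => xxxxy
Steps: 5


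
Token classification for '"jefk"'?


Pattern: double-quoted sequence
Type: STRING_LITERAL


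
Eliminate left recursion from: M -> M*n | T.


Left-recursive alternatives: M*n; non-recursive: T
Introduce M': M -> TM', M' -> *nM' | ε


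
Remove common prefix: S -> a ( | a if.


Common prefix: 'a'
Factored: S -> a S', S' -> ( | if


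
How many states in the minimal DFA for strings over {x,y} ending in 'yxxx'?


Track the longest suffix of input matching a prefix of 'yxxx': 5 classes (prefixes of length 0..4)
Minimal DFA: 5 states


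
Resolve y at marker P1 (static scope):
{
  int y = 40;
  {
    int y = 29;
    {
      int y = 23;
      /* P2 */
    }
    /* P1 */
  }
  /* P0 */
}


y declared in the same block as P1
y = 29


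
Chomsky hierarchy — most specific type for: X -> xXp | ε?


Single nonterminal LHS, but x^n p^n is not regular
Classification: Type 2 (Context-Free)


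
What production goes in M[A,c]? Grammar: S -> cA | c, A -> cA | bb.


For [A, c]: 'c' ∈ FIRST(cA)
Entry: A -> cA


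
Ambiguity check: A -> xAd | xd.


balanced x^n…d^n: each string has a unique parse
Unambiguous


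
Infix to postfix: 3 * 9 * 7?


Left to right (same or higher precedence on left)
Postfix: 3 9 * 7 *


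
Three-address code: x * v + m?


Break into single-operator statements:
t1 = x * v
t2 = t1 + m


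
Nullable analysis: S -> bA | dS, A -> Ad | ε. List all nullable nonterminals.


A nonterminal is nullable iff some alternative derives ε (directly, or every symbol in it is nullable)
Nullable: {A}


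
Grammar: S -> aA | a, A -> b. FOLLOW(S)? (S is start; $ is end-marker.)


$ ∈ FOLLOW(S). For each A -> αBβ: add FIRST(β)\{ε} to FOLLOW(B); if β nullable, add FOLLOW(A).
FOLLOW(S) = {$}


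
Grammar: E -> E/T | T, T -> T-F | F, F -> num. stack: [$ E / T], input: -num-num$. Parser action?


'-' can extend T; shift to build T -> T-F
Action: shift


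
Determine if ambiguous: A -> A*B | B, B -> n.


precedence layered via separate nonterminal B: deterministic
Unambiguous


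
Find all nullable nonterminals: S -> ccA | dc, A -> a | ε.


A nonterminal is nullable iff some alternative derives ε (directly, or every symbol in it is nullable)
Nullable: {A}


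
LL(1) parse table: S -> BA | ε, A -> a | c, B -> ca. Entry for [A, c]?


For [A, c]: 'c' ∈ FIRST(c)
Entry: A -> c


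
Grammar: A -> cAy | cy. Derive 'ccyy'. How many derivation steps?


Derivation: A => cAy => ccyy
Steps: 2


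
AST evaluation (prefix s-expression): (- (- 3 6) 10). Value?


Evaluate inner: (- 3 6) = -3
Evaluate root: (- -3 10) = -13
Result: -13


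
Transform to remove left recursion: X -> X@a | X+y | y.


Left-recursive alternatives: X@a, X+y; non-recursive: y
Introduce X': X -> yX', X' -> @aX' | +yX' | ε


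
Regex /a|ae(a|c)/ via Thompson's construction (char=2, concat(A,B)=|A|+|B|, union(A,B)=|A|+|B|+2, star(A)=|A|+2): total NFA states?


Syntax tree has 5 char leaf(s), 2 union(s), 0 star(s)
chars contribute 5×2 = 10; each union adds +2; each star adds +2
Total: 10 + 4 + 0 = 14 states


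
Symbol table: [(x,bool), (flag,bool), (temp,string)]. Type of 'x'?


Lookup 'x' → type bool


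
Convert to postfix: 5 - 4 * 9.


* has higher precedence, evaluate 4*9 first
Postfix: 5 4 9 * -


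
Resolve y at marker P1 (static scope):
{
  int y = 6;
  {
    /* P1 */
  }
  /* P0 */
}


P1's block does not declare y; resolves to the enclosing declaration at depth 0
y = 6


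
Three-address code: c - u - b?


Break into single-operator statements:
t1 = c - u
t2 = t1 - b


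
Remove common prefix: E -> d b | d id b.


Common prefix: 'd'
Factored: E -> d E', E' -> b | id b


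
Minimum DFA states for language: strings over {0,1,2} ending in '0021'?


Track the longest suffix of input matching a prefix of '0021': 5 classes (prefixes of length 0..4)
Minimal DFA: 5 states


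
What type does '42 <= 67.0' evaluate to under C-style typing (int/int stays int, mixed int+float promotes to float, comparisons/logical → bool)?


Operand types: int <= float
Rule: comparison yields bool
Result type: bool


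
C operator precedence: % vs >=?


'%' is multiplicative (level 10); '>=' is relational (level 7)
Higher level binds tighter
'%' has higher precedence than '>='


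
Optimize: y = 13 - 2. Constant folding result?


13 - 2 = 11 at compile time
Optimized: y = 11


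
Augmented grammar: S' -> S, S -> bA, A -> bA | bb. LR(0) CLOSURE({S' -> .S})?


Start: S' -> .S
For each item with dot before a nonterminal B, add B -> .γ for every B-production
Closure: [S' -> .S, S -> .bA]


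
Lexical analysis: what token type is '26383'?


Pattern: digits only
Type: INTEGER_LITERAL


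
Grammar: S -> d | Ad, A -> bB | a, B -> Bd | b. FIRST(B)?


Per alternative of B: FIRST(Bd) = {b}; FIRST(b) = {b}
FIRST(B) = {b}


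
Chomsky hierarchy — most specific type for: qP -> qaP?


LHS has context (more than one symbol) and |LHS| ≤ |RHS|
Classification: Type 1 (Context-Sensitive)


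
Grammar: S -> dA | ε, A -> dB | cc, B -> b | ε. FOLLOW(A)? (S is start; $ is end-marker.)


$ ∈ FOLLOW(S). For each A -> αBβ: add FIRST(β)\{ε} to FOLLOW(B); if β nullable, add FOLLOW(A).
FOLLOW(A) = {$}


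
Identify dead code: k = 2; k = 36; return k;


first assignment to k is overwritten before any read
Dead: 'k = 2'


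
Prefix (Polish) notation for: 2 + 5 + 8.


left-to-right (same/higher precedence on left): tree is (+ (+ 2 5) 8)
Prefix: + + 2 5 8


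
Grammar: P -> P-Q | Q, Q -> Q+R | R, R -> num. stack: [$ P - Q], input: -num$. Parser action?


handle 'P-Q' on top; lookahead ∈ FOLLOW(P) = {-, $}
Action: reduce (P -> P-Q)


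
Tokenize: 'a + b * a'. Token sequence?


Scan left to right, longest-match per lexeme
Tokens: ID(a), OP(+), ID(b), OP(*), ID(a)


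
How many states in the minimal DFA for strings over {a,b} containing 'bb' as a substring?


KMP-style automaton: 2 progress states + 1 absorbing accept = 3
Minimal DFA: 3 states


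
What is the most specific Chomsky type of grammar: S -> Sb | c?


Left-linear: every RHS is a terminal or one nonterminal followed by a terminal
Classification: Type 3 (Regular)


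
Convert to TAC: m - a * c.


Break into single-operator statements:
t1 = a * c
t2 = m - t1


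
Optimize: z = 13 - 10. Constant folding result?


13 - 10 = 3 at compile time
Optimized: z = 3


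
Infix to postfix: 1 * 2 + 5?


Left to right (same or higher precedence on left)
Postfix: 1 2 * 5 +


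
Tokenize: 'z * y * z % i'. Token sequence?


Scan left to right, longest-match per lexeme
Tokens: ID(z), OP(*), ID(y), OP(*), ID(z), OP(%), ID(i)


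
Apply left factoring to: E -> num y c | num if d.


Common prefix: 'num'
Factored: E -> num E', E' -> y c | if d


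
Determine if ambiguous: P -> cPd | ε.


balanced c^n…d^n: each string has a unique parse
Unambiguous


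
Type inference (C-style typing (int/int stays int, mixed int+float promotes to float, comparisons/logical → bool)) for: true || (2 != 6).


Operand types: bool || bool
Rule: logical operators take bool operands and yield bool
Result type: bool


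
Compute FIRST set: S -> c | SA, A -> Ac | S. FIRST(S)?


Per alternative of S: FIRST(c) = {c}; FIRST(SA) = {c}
FIRST(S) = {c}


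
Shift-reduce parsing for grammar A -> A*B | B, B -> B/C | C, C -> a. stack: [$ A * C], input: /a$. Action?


'C' (not preceded by B/) is the handle for B -> C
Action: reduce (B -> C)


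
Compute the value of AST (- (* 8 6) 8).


Evaluate inner: (* 8 6) = 48
Evaluate root: (- 48 8) = 40
Result: 40


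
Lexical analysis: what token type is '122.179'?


Pattern: digits with a decimal point
Type: FLOAT_LITERAL


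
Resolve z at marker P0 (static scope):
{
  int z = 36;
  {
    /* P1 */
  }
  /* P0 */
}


z declared in the same block as P0
z = 36


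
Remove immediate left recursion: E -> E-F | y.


Left-recursive alternatives: E-F; non-recursive: y
Introduce E': E -> yE', E' -> -FE' | ε


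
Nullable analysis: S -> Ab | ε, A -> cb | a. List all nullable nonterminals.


A nonterminal is nullable iff some alternative derives ε (directly, or every symbol in it is nullable)
Nullable: {S}


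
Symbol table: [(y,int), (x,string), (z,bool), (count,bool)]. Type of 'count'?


Lookup 'count' → type bool


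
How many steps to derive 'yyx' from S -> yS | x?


Derivation: S => yS => yyS => yyx
Steps: 3


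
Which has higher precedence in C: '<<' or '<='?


'<<' is shift (level 8); '<=' is relational (level 7)
Higher level binds tighter
'<<' has higher precedence than '<='


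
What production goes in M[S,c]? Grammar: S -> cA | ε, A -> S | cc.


For [S, c]: 'c' ∈ FIRST(cA)
Entry: S -> cA


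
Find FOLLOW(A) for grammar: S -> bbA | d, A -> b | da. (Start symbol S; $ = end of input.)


$ ∈ FOLLOW(S). For each A -> αBβ: add FIRST(β)\{ε} to FOLLOW(B); if β nullable, add FOLLOW(A).
FOLLOW(A) = {$}


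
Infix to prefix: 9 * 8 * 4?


left-to-right (same/higher precedence on left): tree is (* (* 9 8) 4)
Prefix: * * 9 8 4


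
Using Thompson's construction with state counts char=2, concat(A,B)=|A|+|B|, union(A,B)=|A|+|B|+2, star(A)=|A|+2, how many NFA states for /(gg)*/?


Syntax tree has 2 char leaf(s), 0 union(s), 1 star(s)
chars contribute 2×2 = 4; each union adds +2; each star adds +2
Total: 4 + 0 + 2 = 6 states


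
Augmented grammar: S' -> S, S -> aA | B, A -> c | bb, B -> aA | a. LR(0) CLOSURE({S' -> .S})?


Start: S' -> .S
For each item with dot before a nonterminal B, add B -> .γ for every B-production
Closure: [S' -> .S, S -> .aA, S -> .B, B -> .aA, B -> .a]


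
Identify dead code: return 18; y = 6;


statement follows a return and is unreachable
Dead: 'y = 6'


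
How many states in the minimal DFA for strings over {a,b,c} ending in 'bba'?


Track the longest suffix of input matching a prefix of 'bba': 4 classes (prefixes of length 0..3)
Minimal DFA: 4 states


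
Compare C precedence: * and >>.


'*' is multiplicative (level 10); '>>' is shift (level 8)
Higher level binds tighter
'*' has higher precedence than '>>'


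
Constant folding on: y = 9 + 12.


9 + 12 = 21 at compile time
Optimized: y = 21


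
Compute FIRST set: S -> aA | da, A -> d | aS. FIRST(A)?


Per alternative of A: FIRST(d) = {d}; FIRST(aS) = {a}
FIRST(A) = {a, d}


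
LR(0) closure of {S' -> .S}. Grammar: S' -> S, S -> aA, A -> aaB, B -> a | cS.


Start: S' -> .S
For each item with dot before a nonterminal B, add B -> .γ for every B-production
Closure: [S' -> .S, S -> .aA]


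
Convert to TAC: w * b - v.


Break into single-operator statements:
t1 = w * b
t2 = t1 - v


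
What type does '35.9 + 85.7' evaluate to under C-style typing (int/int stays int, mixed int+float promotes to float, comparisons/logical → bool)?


Operand types: float + float
Rule: mixed int/float promotes to float; int/int stays int
Result type: float


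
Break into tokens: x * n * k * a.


Scan left to right, longest-match per lexeme
Tokens: ID(x), OP(*), ID(n), OP(*), ID(k), OP(*), ID(a)


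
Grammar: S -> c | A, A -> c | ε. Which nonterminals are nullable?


A nonterminal is nullable iff some alternative derives ε (directly, or every symbol in it is nullable)
Nullable: {A, S}


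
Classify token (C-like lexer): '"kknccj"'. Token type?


Pattern: double-quoted sequence
Type: STRING_LITERAL


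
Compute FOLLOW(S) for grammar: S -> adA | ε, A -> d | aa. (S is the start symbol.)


$ ∈ FOLLOW(S). For each A -> αBβ: add FIRST(β)\{ε} to FOLLOW(B); if β nullable, add FOLLOW(A).
FOLLOW(S) = {$}


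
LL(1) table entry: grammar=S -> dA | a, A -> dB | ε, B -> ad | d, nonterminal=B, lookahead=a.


For [B, a]: 'a' ∈ FIRST(ad)
Entry: B -> ad


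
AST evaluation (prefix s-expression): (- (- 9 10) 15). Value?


Evaluate inner: (- 9 10) = -1
Evaluate root: (- -1 15) = -16
Result: -16


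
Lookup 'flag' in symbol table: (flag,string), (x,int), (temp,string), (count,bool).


Lookup 'flag' → type string


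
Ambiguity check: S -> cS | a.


right-linear, alternatives start with distinct terminals 'c' vs 'a': unique leftmost derivation
Unambiguous


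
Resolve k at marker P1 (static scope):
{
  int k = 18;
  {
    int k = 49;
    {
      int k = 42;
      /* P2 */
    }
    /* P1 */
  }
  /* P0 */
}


k declared in the same block as P1
k = 49


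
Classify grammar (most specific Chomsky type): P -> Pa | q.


Left-linear: every RHS is a terminal or one nonterminal followed by a terminal
Classification: Type 3 (Regular)


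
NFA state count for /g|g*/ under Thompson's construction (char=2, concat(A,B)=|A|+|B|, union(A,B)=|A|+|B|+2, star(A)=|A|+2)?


Syntax tree has 2 char leaf(s), 1 union(s), 1 star(s)
chars contribute 2×2 = 4; each union adds +2; each star adds +2
Total: 4 + 2 + 2 = 8 states


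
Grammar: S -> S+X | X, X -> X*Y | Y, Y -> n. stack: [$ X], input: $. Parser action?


lookahead ∉ {*} so X won't extend; reduce S -> X
Action: reduce (S -> X)


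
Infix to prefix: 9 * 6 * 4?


left-to-right (same/higher precedence on left): tree is (* (* 9 6) 4)
Prefix: * * 9 6 4


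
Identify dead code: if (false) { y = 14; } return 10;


condition is constant false, so the whole block is unreachable
Dead: 'if (false) { y = 14; }'


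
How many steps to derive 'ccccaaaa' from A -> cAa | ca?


Derivation: A => cAa => ccAaa => cccAaaa => ccccaaaa
Steps: 4


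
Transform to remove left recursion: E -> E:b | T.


Left-recursive alternatives: E:b; non-recursive: T
Introduce E': E -> TE', E' -> :bE' | ε


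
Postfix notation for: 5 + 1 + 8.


Left to right (same or higher precedence on left)
Postfix: 5 1 + 8 +


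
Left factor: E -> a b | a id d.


Common prefix: 'a'
Factored: E -> a E', E' -> b | id d


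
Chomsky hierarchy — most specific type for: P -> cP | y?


Right-linear: every RHS is a terminal or a terminal followed by one nonterminal
Classification: Type 3 (Regular)


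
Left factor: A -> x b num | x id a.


Common prefix: 'x'
Factored: A -> x A', A' -> b num | id a


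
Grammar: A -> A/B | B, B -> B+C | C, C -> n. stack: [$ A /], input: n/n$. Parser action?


no handle ('A/' is not any RHS); shift 'n'
Action: shift


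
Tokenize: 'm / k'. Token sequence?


Scan left to right, longest-match per lexeme
Tokens: ID(m), OP(/), ID(k)


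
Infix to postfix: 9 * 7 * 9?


Left to right (same or higher precedence on left)
Postfix: 9 7 * 9 *


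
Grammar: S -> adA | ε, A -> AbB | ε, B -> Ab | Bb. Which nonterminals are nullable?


A nonterminal is nullable iff some alternative derives ε (directly, or every symbol in it is nullable)
Nullable: {A, S}


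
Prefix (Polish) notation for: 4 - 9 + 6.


left-to-right (same/higher precedence on left): tree is (+ (- 4 9) 6)
Prefix: + - 4 9 6


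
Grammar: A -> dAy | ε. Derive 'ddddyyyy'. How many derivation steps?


Derivation: A => dAy => ddAyy => dddAyyy => ddddAyyyy => ddddyyyy
Steps: 5


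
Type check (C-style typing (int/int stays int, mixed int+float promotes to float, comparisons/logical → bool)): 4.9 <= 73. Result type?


Operand types: float <= int
Rule: comparison yields bool
Result type: bool


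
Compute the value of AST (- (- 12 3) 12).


Evaluate inner: (- 12 3) = 9
Evaluate root: (- 9 12) = -3
Result: -3


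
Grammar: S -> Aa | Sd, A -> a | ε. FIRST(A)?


Per alternative of A: FIRST(a) = {a}; FIRST(ε) = {ε}
FIRST(A) = {a, ε}


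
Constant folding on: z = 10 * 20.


10 * 20 = 200 at compile time
Optimized: z = 200


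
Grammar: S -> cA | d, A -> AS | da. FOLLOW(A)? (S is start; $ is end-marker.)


$ ∈ FOLLOW(S). For each A -> αBβ: add FIRST(β)\{ε} to FOLLOW(B); if β nullable, add FOLLOW(A).
FOLLOW(A) = {$, c, d}


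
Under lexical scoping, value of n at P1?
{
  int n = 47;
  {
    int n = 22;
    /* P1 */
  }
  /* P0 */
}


n declared in the same block as P1
n = 22


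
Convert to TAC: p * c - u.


Break into single-operator statements:
t1 = p * c
t2 = t1 - u


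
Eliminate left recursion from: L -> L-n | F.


Left-recursive alternatives: L-n; non-recursive: F
Introduce L': L -> FL', L' -> -nL' | ε


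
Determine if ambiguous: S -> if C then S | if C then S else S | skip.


dangling else: 'if C then if C then skip else skip' parses two ways
Ambiguous


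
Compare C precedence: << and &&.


'<<' is shift (level 8); '&&' is logical AND (level 2)
Higher level binds tighter
'<<' has higher precedence than '&&'


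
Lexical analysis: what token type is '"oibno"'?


Pattern: double-quoted sequence
Type: STRING_LITERAL


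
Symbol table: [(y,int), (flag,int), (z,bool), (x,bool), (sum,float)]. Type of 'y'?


Lookup 'y' → type int


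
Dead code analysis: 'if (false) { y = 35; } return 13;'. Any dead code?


condition is constant false, so the whole block is unreachable
Dead: 'if (false) { y = 35; }'


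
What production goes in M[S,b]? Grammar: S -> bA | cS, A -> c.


For [S, b]: 'b' ∈ FIRST(bA)
Entry: S -> bA


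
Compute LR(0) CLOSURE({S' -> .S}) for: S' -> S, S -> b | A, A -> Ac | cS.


Start: S' -> .S
For each item with dot before a nonterminal B, add B -> .γ for every B-production
Closure: [S' -> .S, S -> .b, S -> .A, A -> .Ac, A -> .cS]


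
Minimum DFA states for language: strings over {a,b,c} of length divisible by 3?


Track length mod 3: states 0..2, accept at 0
Minimal DFA: 3 states


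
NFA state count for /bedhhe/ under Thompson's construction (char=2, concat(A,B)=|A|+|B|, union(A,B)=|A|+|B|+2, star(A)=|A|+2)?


Syntax tree has 6 char leaf(s), 0 union(s), 0 star(s)
chars contribute 6×2 = 12; each union adds +2; each star adds +2
Total: 12 + 0 + 0 = 12 states


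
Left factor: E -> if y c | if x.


Common prefix: 'if'
Factored: E -> if E', E' -> y c | x


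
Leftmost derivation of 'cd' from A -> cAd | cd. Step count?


Derivation: A => cd
Steps: 1


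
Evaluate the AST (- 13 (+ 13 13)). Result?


Evaluate inner: (+ 13 13) = 26
Evaluate root: (- 13 26) = -13
Result: -13


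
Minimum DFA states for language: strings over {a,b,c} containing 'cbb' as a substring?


KMP-style automaton: 3 progress states + 1 absorbing accept = 4
Minimal DFA: 4 states


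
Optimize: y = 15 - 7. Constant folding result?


15 - 7 = 8 at compile time
Optimized: y = 8


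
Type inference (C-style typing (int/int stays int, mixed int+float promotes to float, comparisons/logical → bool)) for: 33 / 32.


Operand types: int / int
Rule: mixed int/float promotes to float; int/int stays int
Result type: int


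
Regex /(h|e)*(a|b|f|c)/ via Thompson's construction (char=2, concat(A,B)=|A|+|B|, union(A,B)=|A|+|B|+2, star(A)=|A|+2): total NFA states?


Syntax tree has 6 char leaf(s), 4 union(s), 1 star(s)
chars contribute 6×2 = 12; each union adds +2; each star adds +2
Total: 12 + 8 + 2 = 22 states


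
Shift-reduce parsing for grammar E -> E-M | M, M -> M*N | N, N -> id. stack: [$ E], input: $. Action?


start symbol E on stack, input exhausted
Action: accept


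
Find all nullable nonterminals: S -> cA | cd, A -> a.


A nonterminal is nullable iff some alternative derives ε (directly, or every symbol in it is nullable)
Nullable: {}


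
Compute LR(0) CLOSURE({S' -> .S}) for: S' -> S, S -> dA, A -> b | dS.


Start: S' -> .S
For each item with dot before a nonterminal B, add B -> .γ for every B-production
Closure: [S' -> .S, S -> .dA]


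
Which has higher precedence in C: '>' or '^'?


'>' is relational (level 7); '^' is bitwise XOR (level 4)
Higher level binds tighter
'>' has higher precedence than '^'


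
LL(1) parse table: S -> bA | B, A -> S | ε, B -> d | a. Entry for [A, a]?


For [A, a]: 'a' ∈ FIRST(S)
Entry: A -> S


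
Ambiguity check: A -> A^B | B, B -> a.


precedence layered via separate nonterminal B: deterministic
Unambiguous


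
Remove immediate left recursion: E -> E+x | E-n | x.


Left-recursive alternatives: E+x, E-n; non-recursive: x
Introduce E': E -> xE', E' -> +xE' | -nE' | ε


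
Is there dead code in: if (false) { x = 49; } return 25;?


condition is constant false, so the whole block is unreachable
Dead: 'if (false) { x = 49; }'


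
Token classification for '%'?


Pattern: operator symbol
Type: OPERATOR


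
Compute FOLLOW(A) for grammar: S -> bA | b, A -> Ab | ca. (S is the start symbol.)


$ ∈ FOLLOW(S). For each A -> αBβ: add FIRST(β)\{ε} to FOLLOW(B); if β nullable, add FOLLOW(A).
FOLLOW(A) = {$, b}


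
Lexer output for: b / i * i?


Scan left to right, longest-match per lexeme
Tokens: ID(b), OP(/), ID(i), OP(*), ID(i)


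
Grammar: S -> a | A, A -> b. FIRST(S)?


Per alternative of S: FIRST(a) = {a}; FIRST(A) = {b}
FIRST(S) = {a, b}


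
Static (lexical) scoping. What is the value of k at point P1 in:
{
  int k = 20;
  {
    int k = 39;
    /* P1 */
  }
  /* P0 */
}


k declared in the same block as P1
k = 39


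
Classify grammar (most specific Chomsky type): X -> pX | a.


Right-linear: every RHS is a terminal or a terminal followed by one nonterminal
Classification: Type 3 (Regular)


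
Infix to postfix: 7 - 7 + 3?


Left to right (same or higher precedence on left)
Postfix: 7 7 - 3 +


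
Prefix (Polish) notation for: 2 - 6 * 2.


'*' binds tighter: tree is (- 2 (* 6 2))
Prefix: - 2 * 6 2


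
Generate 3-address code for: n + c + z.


Break into single-operator statements:
t1 = n + c
t2 = t1 + z


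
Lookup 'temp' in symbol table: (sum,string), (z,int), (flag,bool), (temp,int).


Lookup 'temp' → type int


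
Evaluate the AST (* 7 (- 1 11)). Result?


Evaluate inner: (- 1 11) = -10
Evaluate root: (* 7 -10) = -70
Result: -70


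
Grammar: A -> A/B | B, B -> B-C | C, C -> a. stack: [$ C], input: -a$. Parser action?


'C' (not preceded by B-) is the handle for B -> C
Action: reduce (B -> C)


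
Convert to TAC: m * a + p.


Break into single-operator statements:
t1 = m * a
t2 = t1 + p


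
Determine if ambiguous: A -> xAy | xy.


balanced x^n…y^n: each string has a unique parse
Unambiguous


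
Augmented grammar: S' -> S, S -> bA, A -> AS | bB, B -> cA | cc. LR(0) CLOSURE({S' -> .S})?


Start: S' -> .S
For each item with dot before a nonterminal B, add B -> .γ for every B-production
Closure: [S' -> .S, S -> .bA]


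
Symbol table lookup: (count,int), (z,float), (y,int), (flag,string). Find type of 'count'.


Lookup 'count' → type int


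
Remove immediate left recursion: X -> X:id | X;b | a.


Left-recursive alternatives: X:id, X;b; non-recursive: a
Introduce X': X -> aX', X' -> :idX' | ;bX' | ε


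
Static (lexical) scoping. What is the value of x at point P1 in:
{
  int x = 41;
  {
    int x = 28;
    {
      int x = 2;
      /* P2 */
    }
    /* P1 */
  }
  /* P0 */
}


x declared in the same block as P1
x = 28


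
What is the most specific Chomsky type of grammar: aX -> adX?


LHS has context (more than one symbol) and |LHS| ≤ |RHS|
Classification: Type 1 (Context-Sensitive)


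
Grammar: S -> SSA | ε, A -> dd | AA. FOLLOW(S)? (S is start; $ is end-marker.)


$ ∈ FOLLOW(S). For each A -> αBβ: add FIRST(β)\{ε} to FOLLOW(B); if β nullable, add FOLLOW(A).
FOLLOW(S) = {$, d}


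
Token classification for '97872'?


Pattern: digits only
Type: INTEGER_LITERAL


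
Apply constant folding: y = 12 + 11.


12 + 11 = 23 at compile time
Optimized: y = 23
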